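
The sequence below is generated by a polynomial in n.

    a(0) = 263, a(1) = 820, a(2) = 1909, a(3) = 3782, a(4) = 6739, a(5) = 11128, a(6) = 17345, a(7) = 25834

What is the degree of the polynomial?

4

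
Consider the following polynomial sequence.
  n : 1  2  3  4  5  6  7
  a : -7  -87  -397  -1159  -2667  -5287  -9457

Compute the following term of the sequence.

-80  -310  -762  -1508  -2620  -4170
-230  -452  -746  -1112  -1550
-222  -294  -366  -438
-72  -72  -72
The fourth differences are constant (-72).
-438 − 72 = -510;  -1550 − 510 = -2060;  -4170 − 2060 = -6230;  -9457 − 6230 = -15687

-15687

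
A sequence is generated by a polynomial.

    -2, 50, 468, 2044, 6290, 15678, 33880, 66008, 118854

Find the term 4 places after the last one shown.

745498

D1: 52 , 418 , 1576 , 4246 , 9388 , 18202 , 32128 , 52846
D2: 366 , 1158 , 2670 , 5142 , 8814 , 13926 , 20718
D3: 792 , 1512 , 2472 , 3672 , 5112 , 6792
D4: 720 , 960 , 1200 , 1440 , 1680
D5: 240 , 240 , 240 , 240
Fifth differences constant at 240.
1680 + 240 = 1920;  6792 + 1920 = 8712;  20718 + 8712 = 29430;  52846 + 29430 = 82276;  118854 + 82276 = 201130
1920 + 240 = 2160;  8712 + 2160 = 10872;  29430 + 10872 = 40302;  82276 + 40302 = 122578;  201130 + 122578 = 323708
2160 + 240 = 2400;  10872 + 2400 = 13272;  40302 + 13272 = 53574;  122578 + 53574 = 176152;  323708 + 176152 = 499860
2400 + 240 = 2640;  13272 + 2640 = 15912;  53574 + 15912 = 69486;  176152 + 69486 = 245638;  499860 + 245638 = 745498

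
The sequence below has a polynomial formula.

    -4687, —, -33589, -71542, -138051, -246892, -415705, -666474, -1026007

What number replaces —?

-13800

Using the last 7 terms:
-37953, -66509, -108841, -168813, -250769, -359533
-28556, -42332, -59972, -81956, -108764
-13776, -17640, -21984, -26808
-3864, -4344, -4824
-480, -480
Constant fifth difference = -480.
Extend backward: -3864 + 480 = -3384;  -13776 + 3384 = -10392;  -28556 + 10392 = -18164;  -37953 + 18164 = -19789;  -33589 + 19789 = -13800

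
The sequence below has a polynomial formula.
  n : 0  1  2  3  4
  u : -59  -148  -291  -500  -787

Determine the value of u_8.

-2955

-89  -143  -209  -287
-54  -66  -78
-12  -12
The third differences are constant (-12).
-78 − 12 = -90;  -287 − 90 = -377;  -787 − 377 = -1164
-90 − 12 = -102;  -377 − 102 = -479;  -1164 − 479 = -1643
-102 − 12 = -114;  -479 − 114 = -593;  -1643 − 593 = -2236
-114 − 12 = -126;  -593 − 126 = -719;  -2236 − 719 = -2955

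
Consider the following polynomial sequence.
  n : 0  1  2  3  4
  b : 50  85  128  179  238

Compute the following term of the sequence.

35, 43, 51, 59
8, 8, 8
Second differences constant at 8.
59 + 8 = 67;  238 + 67 = 305

305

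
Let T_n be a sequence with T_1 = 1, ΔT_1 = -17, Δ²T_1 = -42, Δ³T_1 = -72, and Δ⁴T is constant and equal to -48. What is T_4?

-248

Build the table forward from the leading diagonal:
Fourth differences: -48, -48, -48, -48
Third differences: -72, -120, -168, -216
Second differences: -42, -114, -234, -402
First differences: -17, -59, -173, -407
T: 1, -16, -75, -248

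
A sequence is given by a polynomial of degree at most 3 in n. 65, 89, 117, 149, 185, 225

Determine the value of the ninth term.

369

D1: 24, 28, 32, 36, 40
D2: 4, 4, 4, 4
Constant second difference = 4, so extend:
40 + 4 = 44;  225 + 44 = 269
44 + 4 = 48;  269 + 48 = 317
48 + 4 = 52;  317 + 52 = 369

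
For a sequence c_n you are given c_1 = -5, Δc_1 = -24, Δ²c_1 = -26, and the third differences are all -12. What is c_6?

-505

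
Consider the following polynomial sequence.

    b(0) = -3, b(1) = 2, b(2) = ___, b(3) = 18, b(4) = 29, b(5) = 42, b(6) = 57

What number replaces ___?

9

Using the last 4 terms:
First differences: 11, 13, 15
Second differences: 2, 2
Constant second difference = 2.
Extend backward: 11 − 2 = 9;  18 − 9 = 9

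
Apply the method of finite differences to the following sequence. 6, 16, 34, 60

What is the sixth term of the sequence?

D1: 10, 18, 26
D2: 8, 8
Second differences constant at 8.
26 + 8 = 34;  60 + 34 = 94
34 + 8 = 42;  94 + 42 = 136

136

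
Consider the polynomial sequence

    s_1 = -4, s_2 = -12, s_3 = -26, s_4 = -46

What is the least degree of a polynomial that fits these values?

D1: -8, -14, -20
D2: -6, -6
The second differences are constant, so the polynomial has degree 2.

2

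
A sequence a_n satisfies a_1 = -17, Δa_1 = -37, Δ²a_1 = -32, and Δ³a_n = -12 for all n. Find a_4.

Build the table forward from the leading diagonal:
Δ³: -12  -12  -12  -12
Δ²: -32  -44  -56  -68
Δ: -37  -69  -113  -169
a: -17  -54  -123  -236

-236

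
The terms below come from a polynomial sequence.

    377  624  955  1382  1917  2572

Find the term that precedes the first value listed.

202

First differences: 247  331  427  535  655
Second differences: 84  96  108  120
Third differences: 12  12  12
The third differences are constant at 12.
Work back: 84 − 12 = 72;  247 − 72 = 175;  377 − 175 = 202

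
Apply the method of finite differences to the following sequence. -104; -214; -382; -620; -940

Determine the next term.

-1354

-110, -168, -238, -320
-58, -70, -82
-12, -12
The third differences are constant (-12).
-82 − 12 = -94;  -320 − 94 = -414;  -940 − 414 = -1354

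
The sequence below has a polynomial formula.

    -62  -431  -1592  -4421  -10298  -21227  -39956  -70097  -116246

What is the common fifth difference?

Δ: -369, -1161, -2829, -5877, -10929, -18729, -30141, -46149
Δ²: -792, -1668, -3048, -5052, -7800, -11412, -16008
Δ³: -876, -1380, -2004, -2748, -3612, -4596
Δ⁴: -504, -624, -744, -864, -984
Δ⁵: -120, -120, -120, -120

-120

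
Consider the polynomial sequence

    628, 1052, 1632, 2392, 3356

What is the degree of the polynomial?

Δ: 424, 580, 760, 964
Δ²: 156, 180, 204
Δ³: 24, 24
The third differences are constant, so the polynomial has degree 3.

3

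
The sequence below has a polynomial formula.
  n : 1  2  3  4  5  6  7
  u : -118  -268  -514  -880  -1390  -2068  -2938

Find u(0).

Δ: -150  -246  -366  -510  -678  -870
Δ²: -96  -120  -144  -168  -192
Δ³: -24  -24  -24  -24
The third differences are constant at -24.
Work back: -96 + 24 = -72;  -150 + 72 = -78;  -118 + 78 = -40

-40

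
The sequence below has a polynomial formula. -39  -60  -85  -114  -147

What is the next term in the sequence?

D1: -21 , -25 , -29 , -33
D2: -4 , -4 , -4
The second differences are constant (-4).
-33 − 4 = -37;  -147 − 37 = -184

-184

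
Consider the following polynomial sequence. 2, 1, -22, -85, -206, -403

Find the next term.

-694

-1  -23  -63  -121  -197
-22  -40  -58  -76
-18  -18  -18
Third differences constant at -18.
-76 − 18 = -94;  -197 − 94 = -291;  -403 − 291 = -694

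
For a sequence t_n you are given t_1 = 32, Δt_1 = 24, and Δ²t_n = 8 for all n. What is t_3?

Build the table forward from the leading diagonal:
D2: 8  8  8
D1: 24  32  40
t: 32  56  88

88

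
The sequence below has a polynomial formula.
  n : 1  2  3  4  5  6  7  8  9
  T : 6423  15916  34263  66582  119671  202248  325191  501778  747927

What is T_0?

9493  18347  32319  53089  82577  122943  176587  246149
8854  13972  20770  29488  40366  53644  69562
5118  6798  8718  10878  13278  15918
1680  1920  2160  2400  2640
240  240  240  240
The fifth differences are constant at 240.
Work back: 1680 − 240 = 1440;  5118 − 1440 = 3678;  8854 − 3678 = 5176;  9493 − 5176 = 4317;  6423 − 4317 = 2106

2106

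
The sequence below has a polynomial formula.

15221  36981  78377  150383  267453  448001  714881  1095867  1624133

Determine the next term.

2338733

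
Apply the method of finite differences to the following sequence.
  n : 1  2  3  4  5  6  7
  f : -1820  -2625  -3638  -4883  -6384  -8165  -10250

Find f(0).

-1199

First differences: -805, -1013, -1245, -1501, -1781, -2085
Second differences: -208, -232, -256, -280, -304
Third differences: -24, -24, -24, -24
The third differences are constant at -24.
Work back: -208 + 24 = -184;  -805 + 184 = -621;  -1820 + 621 = -1199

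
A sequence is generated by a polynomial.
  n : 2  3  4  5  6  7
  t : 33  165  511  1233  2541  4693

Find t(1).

1

Δ: 132  346  722  1308  2152
Δ²: 214  376  586  844
Δ³: 162  210  258
Δ⁴: 48  48
The fourth differences are constant at 48.
Work back: 162 − 48 = 114;  214 − 114 = 100;  132 − 100 = 32;  33 − 32 = 1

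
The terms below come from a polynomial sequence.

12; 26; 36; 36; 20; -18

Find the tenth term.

First differences: 14, 10, 0, -16, -38
Second differences: -4, -10, -16, -22
Third differences: -6, -6, -6
Third differences constant at -6.
-22 − 6 = -28;  -38 − 28 = -66;  -18 − 66 = -84
-28 − 6 = -34;  -66 − 34 = -100;  -84 − 100 = -184
-34 − 6 = -40;  -100 − 40 = -140;  -184 − 140 = -324
-40 − 6 = -46;  -140 − 46 = -186;  -324 − 186 = -510

-510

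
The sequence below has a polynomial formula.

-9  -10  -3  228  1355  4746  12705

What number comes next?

Δ: -1 , 7 , 231 , 1127 , 3391 , 7959
Δ²: 8 , 224 , 896 , 2264 , 4568
Δ³: 216 , 672 , 1368 , 2304
Δ⁴: 456 , 696 , 936
Δ⁵: 240 , 240
The fifth differences are constant (240).
936 + 240 = 1176;  2304 + 1176 = 3480;  4568 + 3480 = 8048;  7959 + 8048 = 16007;  12705 + 16007 = 28712

28712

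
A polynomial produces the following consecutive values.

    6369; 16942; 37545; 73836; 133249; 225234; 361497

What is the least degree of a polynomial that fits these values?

5

D1: 10573, 20603, 36291, 59413, 91985, 136263
D2: 10030, 15688, 23122, 32572, 44278
D3: 5658, 7434, 9450, 11706
D4: 1776, 2016, 2256
D5: 240, 240
The fifth differences are constant, so the polynomial has degree 5.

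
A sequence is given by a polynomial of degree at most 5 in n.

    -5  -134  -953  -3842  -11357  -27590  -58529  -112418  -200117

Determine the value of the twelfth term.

-821474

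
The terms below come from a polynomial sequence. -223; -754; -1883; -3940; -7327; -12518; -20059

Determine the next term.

-531 , -1129 , -2057 , -3387 , -5191 , -7541
-598 , -928 , -1330 , -1804 , -2350
-330 , -402 , -474 , -546
-72 , -72 , -72
Fourth differences constant at -72.
-546 − 72 = -618;  -2350 − 618 = -2968;  -7541 − 2968 = -10509;  -20059 − 10509 = -30568

-30568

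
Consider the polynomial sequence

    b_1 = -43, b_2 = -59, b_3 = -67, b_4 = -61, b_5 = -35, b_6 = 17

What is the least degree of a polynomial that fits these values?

3

First differences: -16, -8, 6, 26, 52
Second differences: 8, 14, 20, 26
Third differences: 6, 6, 6
The third differences are constant, so the polynomial has degree 3.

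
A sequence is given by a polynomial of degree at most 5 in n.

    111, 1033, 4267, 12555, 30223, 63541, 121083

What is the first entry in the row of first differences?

922

First differences: 922, 3234, 8288, 17668, 33318, 57542
Second differences: 2312, 5054, 9380, 15650, 24224
Third differences: 2742, 4326, 6270, 8574
Fourth differences: 1584, 1944, 2304
Fifth differences: 360, 360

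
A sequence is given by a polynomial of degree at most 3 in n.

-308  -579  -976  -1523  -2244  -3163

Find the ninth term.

-7348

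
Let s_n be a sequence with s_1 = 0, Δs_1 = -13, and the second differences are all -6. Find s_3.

-32

Build the table forward from the leading diagonal:
D2: -6, -6, -6
D1: -13, -19, -25
s: 0, -13, -32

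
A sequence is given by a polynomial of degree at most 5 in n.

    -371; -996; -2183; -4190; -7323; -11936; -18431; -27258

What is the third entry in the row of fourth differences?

D1: -625, -1187, -2007, -3133, -4613, -6495, -8827
D2: -562, -820, -1126, -1480, -1882, -2332
D3: -258, -306, -354, -402, -450
D4: -48, -48, -48, -48

-48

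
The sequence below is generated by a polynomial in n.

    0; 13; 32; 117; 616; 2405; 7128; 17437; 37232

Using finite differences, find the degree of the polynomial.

13, 19, 85, 499, 1789, 4723, 10309, 19795
6, 66, 414, 1290, 2934, 5586, 9486
60, 348, 876, 1644, 2652, 3900
288, 528, 768, 1008, 1248
240, 240, 240, 240
The fifth differences are constant, so the polynomial has degree 5.

5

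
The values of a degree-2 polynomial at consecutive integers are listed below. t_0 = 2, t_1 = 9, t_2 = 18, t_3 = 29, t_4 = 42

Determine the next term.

57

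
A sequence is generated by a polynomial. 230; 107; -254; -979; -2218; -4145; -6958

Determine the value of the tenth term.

-23053

Δ: -123  -361  -725  -1239  -1927  -2813
Δ²: -238  -364  -514  -688  -886
Δ³: -126  -150  -174  -198
Δ⁴: -24  -24  -24
Constant fourth difference = -24, so extend:
-198 − 24 = -222;  -886 − 222 = -1108;  -2813 − 1108 = -3921;  -6958 − 3921 = -10879
-222 − 24 = -246;  -1108 − 246 = -1354;  -3921 − 1354 = -5275;  -10879 − 5275 = -16154
-246 − 24 = -270;  -1354 − 270 = -1624;  -5275 − 1624 = -6899;  -16154 − 6899 = -23053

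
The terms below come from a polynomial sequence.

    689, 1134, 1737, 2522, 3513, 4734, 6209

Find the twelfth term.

445  603  785  991  1221  1475
158  182  206  230  254
24  24  24  24
Third differences constant at 24.
254 + 24 = 278;  1475 + 278 = 1753;  6209 + 1753 = 7962
278 + 24 = 302;  1753 + 302 = 2055;  7962 + 2055 = 10017
302 + 24 = 326;  2055 + 326 = 2381;  10017 + 2381 = 12398
326 + 24 = 350;  2381 + 350 = 2731;  12398 + 2731 = 15129
350 + 24 = 374;  2731 + 374 = 3105;  15129 + 3105 = 18234

18234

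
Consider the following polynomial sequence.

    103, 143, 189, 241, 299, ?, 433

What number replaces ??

Using the first 5 terms:
Δ: 40  46  52  58
Δ²: 6  6  6
Constant second difference = 6.
Extend forward: 58 + 6 = 64;  299 + 64 = 363

363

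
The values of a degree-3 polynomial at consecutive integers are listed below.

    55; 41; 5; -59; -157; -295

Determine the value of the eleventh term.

First differences: -14, -36, -64, -98, -138
Second differences: -22, -28, -34, -40
Third differences: -6, -6, -6
The third differences are constant (-6).
-40 − 6 = -46;  -138 − 46 = -184;  -295 − 184 = -479
-46 − 6 = -52;  -184 − 52 = -236;  -479 − 236 = -715
-52 − 6 = -58;  -236 − 58 = -294;  -715 − 294 = -1009
-58 − 6 = -64;  -294 − 64 = -358;  -1009 − 358 = -1367
-64 − 6 = -70;  -358 − 70 = -428;  -1367 − 428 = -1795

-1795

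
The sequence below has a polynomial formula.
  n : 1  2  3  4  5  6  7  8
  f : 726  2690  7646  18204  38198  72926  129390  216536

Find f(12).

1964 , 4956 , 10558 , 19994 , 34728 , 56464 , 87146
2992 , 5602 , 9436 , 14734 , 21736 , 30682
2610 , 3834 , 5298 , 7002 , 8946
1224 , 1464 , 1704 , 1944
240 , 240 , 240
Fifth differences constant at 240.
1944 + 240 = 2184;  8946 + 2184 = 11130;  30682 + 11130 = 41812;  87146 + 41812 = 128958;  216536 + 128958 = 345494
2184 + 240 = 2424;  11130 + 2424 = 13554;  41812 + 13554 = 55366;  128958 + 55366 = 184324;  345494 + 184324 = 529818
2424 + 240 = 2664;  13554 + 2664 = 16218;  55366 + 16218 = 71584;  184324 + 71584 = 255908;  529818 + 255908 = 785726
2664 + 240 = 2904;  16218 + 2904 = 19122;  71584 + 19122 = 90706;  255908 + 90706 = 346614;  785726 + 346614 = 1132340

1132340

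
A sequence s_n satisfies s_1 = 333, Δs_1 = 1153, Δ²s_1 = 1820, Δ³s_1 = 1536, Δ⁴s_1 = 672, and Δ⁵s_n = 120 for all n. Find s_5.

Build the table forward from the leading diagonal:
D5: 120  120  120  120  120
D4: 672  792  912  1032  1152
D3: 1536  2208  3000  3912  4944
D2: 1820  3356  5564  8564  12476
D1: 1153  2973  6329  11893  20457
s: 333  1486  4459  10788  22681

22681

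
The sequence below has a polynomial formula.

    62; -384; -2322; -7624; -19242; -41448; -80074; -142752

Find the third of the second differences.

Δ: -446, -1938, -5302, -11618, -22206, -38626, -62678
Δ²: -1492, -3364, -6316, -10588, -16420, -24052
Δ³: -1872, -2952, -4272, -5832, -7632
Δ⁴: -1080, -1320, -1560, -1800
Δ⁵: -240, -240, -240

-6316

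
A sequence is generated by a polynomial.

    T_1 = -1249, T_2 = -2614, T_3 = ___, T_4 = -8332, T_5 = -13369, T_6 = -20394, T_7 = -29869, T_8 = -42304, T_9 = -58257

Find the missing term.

-4869

Using the last 6 terms:
Δ: -5037  -7025  -9475  -12435  -15953
Δ²: -1988  -2450  -2960  -3518
Δ³: -462  -510  -558
Δ⁴: -48  -48
Constant fourth difference = -48.
Extend backward: -462 + 48 = -414;  -1988 + 414 = -1574;  -5037 + 1574 = -3463;  -8332 + 3463 = -4869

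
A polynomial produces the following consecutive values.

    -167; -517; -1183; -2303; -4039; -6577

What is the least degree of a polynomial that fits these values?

4

D1: -350, -666, -1120, -1736, -2538
D2: -316, -454, -616, -802
D3: -138, -162, -186
D4: -24, -24
The fourth differences are constant, so the polynomial has degree 4.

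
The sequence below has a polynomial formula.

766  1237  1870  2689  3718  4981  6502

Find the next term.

8305

471, 633, 819, 1029, 1263, 1521
162, 186, 210, 234, 258
24, 24, 24, 24
Third differences constant at 24.
258 + 24 = 282;  1521 + 282 = 1803;  6502 + 1803 = 8305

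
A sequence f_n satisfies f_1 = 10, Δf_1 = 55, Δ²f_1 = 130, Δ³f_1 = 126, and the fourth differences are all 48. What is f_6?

Build the table forward from the leading diagonal:
Δ⁴: 48  48  48  48  48  48
Δ³: 126  174  222  270  318  366
Δ²: 130  256  430  652  922  1240
Δ: 55  185  441  871  1523  2445
f: 10  65  250  691  1562  3085

3085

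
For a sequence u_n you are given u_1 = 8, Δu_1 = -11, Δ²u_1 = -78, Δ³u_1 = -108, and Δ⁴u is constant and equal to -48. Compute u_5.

Build the table forward from the leading diagonal:
Fourth differences: -48  -48  -48  -48  -48
Third differences: -108  -156  -204  -252  -300
Second differences: -78  -186  -342  -546  -798
First differences: -11  -89  -275  -617  -1163
u: 8  -3  -92  -367  -984

-984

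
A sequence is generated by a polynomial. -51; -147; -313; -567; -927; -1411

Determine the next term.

-2037

First differences: -96  -166  -254  -360  -484
Second differences: -70  -88  -106  -124
Third differences: -18  -18  -18
Third differences constant at -18.
-124 − 18 = -142;  -484 − 142 = -626;  -1411 − 626 = -2037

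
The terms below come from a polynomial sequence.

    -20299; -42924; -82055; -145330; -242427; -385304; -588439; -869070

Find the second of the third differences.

Δ: -22625, -39131, -63275, -97097, -142877, -203135, -280631
Δ²: -16506, -24144, -33822, -45780, -60258, -77496
Δ³: -7638, -9678, -11958, -14478, -17238
Δ⁴: -2040, -2280, -2520, -2760
Δ⁵: -240, -240, -240

-9678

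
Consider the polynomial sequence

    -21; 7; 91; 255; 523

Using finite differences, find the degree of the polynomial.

D1: 28, 84, 164, 268
D2: 56, 80, 104
D3: 24, 24
The third differences are constant, so the polynomial has degree 3.

3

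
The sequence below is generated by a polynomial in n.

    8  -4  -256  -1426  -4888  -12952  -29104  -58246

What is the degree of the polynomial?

D1: -12, -252, -1170, -3462, -8064, -16152, -29142
D2: -240, -918, -2292, -4602, -8088, -12990
D3: -678, -1374, -2310, -3486, -4902
D4: -696, -936, -1176, -1416
D5: -240, -240, -240
The fifth differences are constant, so the polynomial has degree 5.

5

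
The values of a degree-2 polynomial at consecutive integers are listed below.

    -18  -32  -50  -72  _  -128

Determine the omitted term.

-98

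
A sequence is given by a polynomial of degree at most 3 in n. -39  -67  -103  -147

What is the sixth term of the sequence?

-259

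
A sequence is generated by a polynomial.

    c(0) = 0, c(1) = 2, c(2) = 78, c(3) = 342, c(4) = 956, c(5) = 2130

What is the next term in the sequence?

D1: 2 , 76 , 264 , 614 , 1174
D2: 74 , 188 , 350 , 560
D3: 114 , 162 , 210
D4: 48 , 48
The fourth differences are constant (48).
210 + 48 = 258;  560 + 258 = 818;  1174 + 818 = 1992;  2130 + 1992 = 4122

4122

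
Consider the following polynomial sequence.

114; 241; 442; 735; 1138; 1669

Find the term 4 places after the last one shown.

5433

127  201  293  403  531
74  92  110  128
18  18  18
The third differences are constant (18).
128 + 18 = 146;  531 + 146 = 677;  1669 + 677 = 2346
146 + 18 = 164;  677 + 164 = 841;  2346 + 841 = 3187
164 + 18 = 182;  841 + 182 = 1023;  3187 + 1023 = 4210
182 + 18 = 200;  1023 + 200 = 1223;  4210 + 1223 = 5433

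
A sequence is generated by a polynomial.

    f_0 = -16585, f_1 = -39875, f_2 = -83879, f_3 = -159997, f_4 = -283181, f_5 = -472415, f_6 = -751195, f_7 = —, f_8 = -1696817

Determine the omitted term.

-1148009

Using the first 7 terms:
Δ: -23290  -44004  -76118  -123184  -189234  -278780
Δ²: -20714  -32114  -47066  -66050  -89546
Δ³: -11400  -14952  -18984  -23496
Δ⁴: -3552  -4032  -4512
Δ⁵: -480  -480
Constant fifth difference = -480.
Extend forward: -4512 − 480 = -4992;  -23496 − 4992 = -28488;  -89546 − 28488 = -118034;  -278780 − 118034 = -396814;  -751195 − 396814 = -1148009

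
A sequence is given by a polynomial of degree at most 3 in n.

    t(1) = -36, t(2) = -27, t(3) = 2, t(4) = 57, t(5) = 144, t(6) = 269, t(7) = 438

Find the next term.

657

D1: 9 , 29 , 55 , 87 , 125 , 169
D2: 20 , 26 , 32 , 38 , 44
D3: 6 , 6 , 6 , 6
Constant third difference = 6, so extend:
44 + 6 = 50;  169 + 50 = 219;  438 + 219 = 657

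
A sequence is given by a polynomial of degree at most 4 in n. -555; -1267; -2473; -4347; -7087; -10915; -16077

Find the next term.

-22843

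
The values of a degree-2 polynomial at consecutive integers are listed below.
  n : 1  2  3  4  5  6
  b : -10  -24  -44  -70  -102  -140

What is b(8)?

Δ: -14, -20, -26, -32, -38
Δ²: -6, -6, -6, -6
Second differences constant at -6.
-38 − 6 = -44;  -140 − 44 = -184
-44 − 6 = -50;  -184 − 50 = -234

-234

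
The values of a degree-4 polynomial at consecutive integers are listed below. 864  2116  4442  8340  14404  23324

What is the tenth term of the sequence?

104724

D1: 1252 , 2326 , 3898 , 6064 , 8920
D2: 1074 , 1572 , 2166 , 2856
D3: 498 , 594 , 690
D4: 96 , 96
Fourth differences constant at 96.
690 + 96 = 786;  2856 + 786 = 3642;  8920 + 3642 = 12562;  23324 + 12562 = 35886
786 + 96 = 882;  3642 + 882 = 4524;  12562 + 4524 = 17086;  35886 + 17086 = 52972
882 + 96 = 978;  4524 + 978 = 5502;  17086 + 5502 = 22588;  52972 + 22588 = 75560
978 + 96 = 1074;  5502 + 1074 = 6576;  22588 + 6576 = 29164;  75560 + 29164 = 104724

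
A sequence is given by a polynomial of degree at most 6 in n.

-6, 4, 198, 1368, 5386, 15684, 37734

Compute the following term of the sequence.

79528

Δ: 10 , 194 , 1170 , 4018 , 10298 , 22050
Δ²: 184 , 976 , 2848 , 6280 , 11752
Δ³: 792 , 1872 , 3432 , 5472
Δ⁴: 1080 , 1560 , 2040
Δ⁵: 480 , 480
The fifth differences are constant (480).
2040 + 480 = 2520;  5472 + 2520 = 7992;  11752 + 7992 = 19744;  22050 + 19744 = 41794;  37734 + 41794 = 79528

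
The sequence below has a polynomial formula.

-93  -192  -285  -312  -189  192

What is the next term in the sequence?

963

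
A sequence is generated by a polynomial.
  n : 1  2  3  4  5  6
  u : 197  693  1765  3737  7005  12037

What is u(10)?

61685

First differences: 496, 1072, 1972, 3268, 5032
Second differences: 576, 900, 1296, 1764
Third differences: 324, 396, 468
Fourth differences: 72, 72
Constant fourth difference = 72, so extend:
468 + 72 = 540;  1764 + 540 = 2304;  5032 + 2304 = 7336;  12037 + 7336 = 19373
540 + 72 = 612;  2304 + 612 = 2916;  7336 + 2916 = 10252;  19373 + 10252 = 29625
612 + 72 = 684;  2916 + 684 = 3600;  10252 + 3600 = 13852;  29625 + 13852 = 43477
684 + 72 = 756;  3600 + 756 = 4356;  13852 + 4356 = 18208;  43477 + 18208 = 61685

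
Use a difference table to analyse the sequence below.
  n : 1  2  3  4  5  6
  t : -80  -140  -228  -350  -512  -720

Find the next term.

-980

D1: -60 , -88 , -122 , -162 , -208
D2: -28 , -34 , -40 , -46
D3: -6 , -6 , -6
Constant third difference = -6, so extend:
-46 − 6 = -52;  -208 − 52 = -260;  -720 − 260 = -980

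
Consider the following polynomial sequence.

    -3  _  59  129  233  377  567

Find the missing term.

17

Using the last 5 terms:
First differences: 70  104  144  190
Second differences: 34  40  46
Third differences: 6  6
Constant third difference = 6.
Extend backward: 34 − 6 = 28;  70 − 28 = 42;  59 − 42 = 17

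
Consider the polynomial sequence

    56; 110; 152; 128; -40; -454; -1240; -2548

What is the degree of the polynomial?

First differences: 54, 42, -24, -168, -414, -786, -1308
Second differences: -12, -66, -144, -246, -372, -522
Third differences: -54, -78, -102, -126, -150
Fourth differences: -24, -24, -24, -24
The fourth differences are constant, so the polynomial has degree 4.

4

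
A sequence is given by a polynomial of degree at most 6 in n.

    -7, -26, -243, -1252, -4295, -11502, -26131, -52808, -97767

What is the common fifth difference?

D1: -19, -217, -1009, -3043, -7207, -14629, -26677, -44959
D2: -198, -792, -2034, -4164, -7422, -12048, -18282
D3: -594, -1242, -2130, -3258, -4626, -6234
D4: -648, -888, -1128, -1368, -1608
D5: -240, -240, -240, -240

-240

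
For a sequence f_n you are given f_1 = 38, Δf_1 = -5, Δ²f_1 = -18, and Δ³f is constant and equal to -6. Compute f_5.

-114

Build the table forward from the leading diagonal:
D3: -6, -6, -6, -6, -6
D2: -18, -24, -30, -36, -42
D1: -5, -23, -47, -77, -113
f: 38, 33, 10, -37, -114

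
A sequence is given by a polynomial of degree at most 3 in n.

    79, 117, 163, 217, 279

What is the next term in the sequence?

First differences: 38, 46, 54, 62
Second differences: 8, 8, 8
The second differences are constant (8).
62 + 8 = 70;  279 + 70 = 349

349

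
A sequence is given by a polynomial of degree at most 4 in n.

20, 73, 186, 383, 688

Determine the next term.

1125

First differences: 53, 113, 197, 305
Second differences: 60, 84, 108
Third differences: 24, 24
Constant third difference = 24, so extend:
108 + 24 = 132;  305 + 132 = 437;  688 + 437 = 1125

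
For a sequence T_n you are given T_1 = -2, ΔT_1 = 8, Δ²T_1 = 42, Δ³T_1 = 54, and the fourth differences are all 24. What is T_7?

2116

Build the table forward from the leading diagonal:
D4: 24, 24, 24, 24, 24, 24, 24
D3: 54, 78, 102, 126, 150, 174, 198
D2: 42, 96, 174, 276, 402, 552, 726
D1: 8, 50, 146, 320, 596, 998, 1550
T: -2, 6, 56, 202, 522, 1118, 2116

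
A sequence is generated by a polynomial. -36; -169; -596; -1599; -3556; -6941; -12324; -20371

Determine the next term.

-133 , -427 , -1003 , -1957 , -3385 , -5383 , -8047
-294 , -576 , -954 , -1428 , -1998 , -2664
-282 , -378 , -474 , -570 , -666
-96 , -96 , -96 , -96
Constant fourth difference = -96, so extend:
-666 − 96 = -762;  -2664 − 762 = -3426;  -8047 − 3426 = -11473;  -20371 − 11473 = -31844

-31844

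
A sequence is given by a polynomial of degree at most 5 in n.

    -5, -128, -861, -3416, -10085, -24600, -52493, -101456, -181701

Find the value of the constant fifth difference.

D1: -123, -733, -2555, -6669, -14515, -27893, -48963, -80245
D2: -610, -1822, -4114, -7846, -13378, -21070, -31282
D3: -1212, -2292, -3732, -5532, -7692, -10212
D4: -1080, -1440, -1800, -2160, -2520
D5: -360, -360, -360, -360

-360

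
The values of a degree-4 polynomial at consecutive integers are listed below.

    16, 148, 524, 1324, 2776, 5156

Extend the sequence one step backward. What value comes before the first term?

D1: 132, 376, 800, 1452, 2380
D2: 244, 424, 652, 928
D3: 180, 228, 276
D4: 48, 48
The fourth differences are constant at 48.
Work back: 180 − 48 = 132;  244 − 132 = 112;  132 − 112 = 20;  16 − 20 = -4

-4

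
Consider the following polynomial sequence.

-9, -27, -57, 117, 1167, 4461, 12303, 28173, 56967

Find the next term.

105237

First differences: -18 , -30 , 174 , 1050 , 3294 , 7842 , 15870 , 28794
Second differences: -12 , 204 , 876 , 2244 , 4548 , 8028 , 12924
Third differences: 216 , 672 , 1368 , 2304 , 3480 , 4896
Fourth differences: 456 , 696 , 936 , 1176 , 1416
Fifth differences: 240 , 240 , 240 , 240
Constant fifth difference = 240, so extend:
1416 + 240 = 1656;  4896 + 1656 = 6552;  12924 + 6552 = 19476;  28794 + 19476 = 48270;  56967 + 48270 = 105237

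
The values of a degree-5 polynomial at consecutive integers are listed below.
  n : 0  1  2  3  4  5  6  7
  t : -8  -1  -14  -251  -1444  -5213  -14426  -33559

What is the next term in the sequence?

Δ: 7, -13, -237, -1193, -3769, -9213, -19133
Δ²: -20, -224, -956, -2576, -5444, -9920
Δ³: -204, -732, -1620, -2868, -4476
Δ⁴: -528, -888, -1248, -1608
Δ⁵: -360, -360, -360
Constant fifth difference = -360, so extend:
-1608 − 360 = -1968;  -4476 − 1968 = -6444;  -9920 − 6444 = -16364;  -19133 − 16364 = -35497;  -33559 − 35497 = -69056

-69056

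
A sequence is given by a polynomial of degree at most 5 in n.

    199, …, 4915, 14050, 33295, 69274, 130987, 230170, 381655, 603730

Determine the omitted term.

1282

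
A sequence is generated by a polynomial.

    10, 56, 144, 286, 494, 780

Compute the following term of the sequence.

First differences: 46, 88, 142, 208, 286
Second differences: 42, 54, 66, 78
Third differences: 12, 12, 12
Constant third difference = 12, so extend:
78 + 12 = 90;  286 + 90 = 376;  780 + 376 = 1156

1156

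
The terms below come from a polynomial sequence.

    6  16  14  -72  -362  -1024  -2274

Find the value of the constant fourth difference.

-48

Δ: 10, -2, -86, -290, -662, -1250
Δ²: -12, -84, -204, -372, -588
Δ³: -72, -120, -168, -216
Δ⁴: -48, -48, -48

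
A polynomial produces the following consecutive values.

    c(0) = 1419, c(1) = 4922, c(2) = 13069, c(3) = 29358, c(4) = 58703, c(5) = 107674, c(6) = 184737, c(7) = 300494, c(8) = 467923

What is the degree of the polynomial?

5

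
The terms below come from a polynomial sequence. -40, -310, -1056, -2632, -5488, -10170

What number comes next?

-17320

D1: -270 , -746 , -1576 , -2856 , -4682
D2: -476 , -830 , -1280 , -1826
D3: -354 , -450 , -546
D4: -96 , -96
The fourth differences are constant (-96).
-546 − 96 = -642;  -1826 − 642 = -2468;  -4682 − 2468 = -7150;  -10170 − 7150 = -17320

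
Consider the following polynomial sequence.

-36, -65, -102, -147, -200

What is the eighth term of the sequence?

-407

-29, -37, -45, -53
-8, -8, -8
Constant second difference = -8, so extend:
-53 − 8 = -61;  -200 − 61 = -261
-61 − 8 = -69;  -261 − 69 = -330
-69 − 8 = -77;  -330 − 77 = -407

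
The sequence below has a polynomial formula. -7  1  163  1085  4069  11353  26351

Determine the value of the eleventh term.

286363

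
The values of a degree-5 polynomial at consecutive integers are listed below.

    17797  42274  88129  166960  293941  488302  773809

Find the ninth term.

1738885

D1: 24477, 45855, 78831, 126981, 194361, 285507
D2: 21378, 32976, 48150, 67380, 91146
D3: 11598, 15174, 19230, 23766
D4: 3576, 4056, 4536
D5: 480, 480
Fifth differences constant at 480.
4536 + 480 = 5016;  23766 + 5016 = 28782;  91146 + 28782 = 119928;  285507 + 119928 = 405435;  773809 + 405435 = 1179244
5016 + 480 = 5496;  28782 + 5496 = 34278;  119928 + 34278 = 154206;  405435 + 154206 = 559641;  1179244 + 559641 = 1738885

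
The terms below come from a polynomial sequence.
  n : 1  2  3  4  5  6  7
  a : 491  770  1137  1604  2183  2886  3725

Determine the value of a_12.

10380

D1: 279, 367, 467, 579, 703, 839
D2: 88, 100, 112, 124, 136
D3: 12, 12, 12, 12
Constant third difference = 12, so extend:
136 + 12 = 148;  839 + 148 = 987;  3725 + 987 = 4712
148 + 12 = 160;  987 + 160 = 1147;  4712 + 1147 = 5859
160 + 12 = 172;  1147 + 172 = 1319;  5859 + 1319 = 7178
172 + 12 = 184;  1319 + 184 = 1503;  7178 + 1503 = 8681
184 + 12 = 196;  1503 + 196 = 1699;  8681 + 1699 = 10380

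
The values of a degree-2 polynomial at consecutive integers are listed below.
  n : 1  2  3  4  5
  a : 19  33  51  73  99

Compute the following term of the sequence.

129

Δ: 14, 18, 22, 26
Δ²: 4, 4, 4
Constant second difference = 4, so extend:
26 + 4 = 30;  99 + 30 = 129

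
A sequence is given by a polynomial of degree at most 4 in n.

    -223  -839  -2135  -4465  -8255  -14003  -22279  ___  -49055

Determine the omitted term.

Using the first 7 terms:
-616, -1296, -2330, -3790, -5748, -8276
-680, -1034, -1460, -1958, -2528
-354, -426, -498, -570
-72, -72, -72
Constant fourth difference = -72.
Extend forward: -570 − 72 = -642;  -2528 − 642 = -3170;  -8276 − 3170 = -11446;  -22279 − 11446 = -33725

-33725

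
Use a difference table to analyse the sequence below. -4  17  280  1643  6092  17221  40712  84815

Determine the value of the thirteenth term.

1143500

First differences: 21 , 263 , 1363 , 4449 , 11129 , 23491 , 44103
Second differences: 242 , 1100 , 3086 , 6680 , 12362 , 20612
Third differences: 858 , 1986 , 3594 , 5682 , 8250
Fourth differences: 1128 , 1608 , 2088 , 2568
Fifth differences: 480 , 480 , 480
Fifth differences constant at 480.
2568 + 480 = 3048;  8250 + 3048 = 11298;  20612 + 11298 = 31910;  44103 + 31910 = 76013;  84815 + 76013 = 160828
3048 + 480 = 3528;  11298 + 3528 = 14826;  31910 + 14826 = 46736;  76013 + 46736 = 122749;  160828 + 122749 = 283577
3528 + 480 = 4008;  14826 + 4008 = 18834;  46736 + 18834 = 65570;  122749 + 65570 = 188319;  283577 + 188319 = 471896
4008 + 480 = 4488;  18834 + 4488 = 23322;  65570 + 23322 = 88892;  188319 + 88892 = 277211;  471896 + 277211 = 749107
4488 + 480 = 4968;  23322 + 4968 = 28290;  88892 + 28290 = 117182;  277211 + 117182 = 394393;  749107 + 394393 = 1143500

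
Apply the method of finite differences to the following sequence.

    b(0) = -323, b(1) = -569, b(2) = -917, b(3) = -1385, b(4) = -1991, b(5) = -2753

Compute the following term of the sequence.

First differences: -246  -348  -468  -606  -762
Second differences: -102  -120  -138  -156
Third differences: -18  -18  -18
The third differences are constant (-18).
-156 − 18 = -174;  -762 − 174 = -936;  -2753 − 936 = -3689

-3689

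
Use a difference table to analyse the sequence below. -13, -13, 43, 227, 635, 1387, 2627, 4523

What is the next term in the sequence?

D1: 0, 56, 184, 408, 752, 1240, 1896
D2: 56, 128, 224, 344, 488, 656
D3: 72, 96, 120, 144, 168
D4: 24, 24, 24, 24
Fourth differences constant at 24.
168 + 24 = 192;  656 + 192 = 848;  1896 + 848 = 2744;  4523 + 2744 = 7267

7267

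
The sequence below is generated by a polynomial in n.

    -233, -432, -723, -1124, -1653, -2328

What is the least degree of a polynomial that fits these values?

3

D1: -199, -291, -401, -529, -675
D2: -92, -110, -128, -146
D3: -18, -18, -18
The third differences are constant, so the polynomial has degree 3.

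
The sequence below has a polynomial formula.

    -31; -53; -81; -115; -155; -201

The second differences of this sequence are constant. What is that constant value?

D1: -22, -28, -34, -40, -46
D2: -6, -6, -6, -6

-6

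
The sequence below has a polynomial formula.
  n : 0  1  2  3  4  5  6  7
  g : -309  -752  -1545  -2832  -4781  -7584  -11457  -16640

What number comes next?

-23397

Δ: -443 , -793 , -1287 , -1949 , -2803 , -3873 , -5183
Δ²: -350 , -494 , -662 , -854 , -1070 , -1310
Δ³: -144 , -168 , -192 , -216 , -240
Δ⁴: -24 , -24 , -24 , -24
Fourth differences constant at -24.
-240 − 24 = -264;  -1310 − 264 = -1574;  -5183 − 1574 = -6757;  -16640 − 6757 = -23397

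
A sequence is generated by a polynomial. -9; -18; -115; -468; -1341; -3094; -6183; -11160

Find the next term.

-18673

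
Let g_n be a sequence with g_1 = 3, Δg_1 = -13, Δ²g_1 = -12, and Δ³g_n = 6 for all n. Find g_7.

-135

Build the table forward from the leading diagonal:
Third differences: 6, 6, 6, 6, 6, 6, 6
Second differences: -12, -6, 0, 6, 12, 18, 24
First differences: -13, -25, -31, -31, -25, -13, 5
g: 3, -10, -35, -66, -97, -122, -135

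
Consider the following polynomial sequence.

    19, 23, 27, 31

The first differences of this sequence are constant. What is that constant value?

4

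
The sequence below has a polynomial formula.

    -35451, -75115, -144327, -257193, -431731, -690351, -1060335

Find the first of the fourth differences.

-3912

Δ: -39664, -69212, -112866, -174538, -258620, -369984
Δ²: -29548, -43654, -61672, -84082, -111364
Δ³: -14106, -18018, -22410, -27282
Δ⁴: -3912, -4392, -4872
Δ⁵: -480, -480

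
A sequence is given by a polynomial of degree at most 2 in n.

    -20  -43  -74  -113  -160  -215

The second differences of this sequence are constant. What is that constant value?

-8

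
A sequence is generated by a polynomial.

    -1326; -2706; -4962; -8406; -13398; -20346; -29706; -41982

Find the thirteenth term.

Δ: -1380  -2256  -3444  -4992  -6948  -9360  -12276
Δ²: -876  -1188  -1548  -1956  -2412  -2916
Δ³: -312  -360  -408  -456  -504
Δ⁴: -48  -48  -48  -48
Fourth differences constant at -48.
-504 − 48 = -552;  -2916 − 552 = -3468;  -12276 − 3468 = -15744;  -41982 − 15744 = -57726
-552 − 48 = -600;  -3468 − 600 = -4068;  -15744 − 4068 = -19812;  -57726 − 19812 = -77538
-600 − 48 = -648;  -4068 − 648 = -4716;  -19812 − 4716 = -24528;  -77538 − 24528 = -102066
-648 − 48 = -696;  -4716 − 696 = -5412;  -24528 − 5412 = -29940;  -102066 − 29940 = -132006
-696 − 48 = -744;  -5412 − 744 = -6156;  -29940 − 6156 = -36096;  -132006 − 36096 = -168102

-168102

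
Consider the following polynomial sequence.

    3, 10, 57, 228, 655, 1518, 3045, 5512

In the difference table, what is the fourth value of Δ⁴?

Δ: 7, 47, 171, 427, 863, 1527, 2467
Δ²: 40, 124, 256, 436, 664, 940
Δ³: 84, 132, 180, 228, 276
Δ⁴: 48, 48, 48, 48

48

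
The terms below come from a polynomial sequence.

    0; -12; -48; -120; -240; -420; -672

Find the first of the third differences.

-12

D1: -12, -36, -72, -120, -180, -252
D2: -24, -36, -48, -60, -72
D3: -12, -12, -12, -12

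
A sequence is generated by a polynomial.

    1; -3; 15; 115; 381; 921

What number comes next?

1867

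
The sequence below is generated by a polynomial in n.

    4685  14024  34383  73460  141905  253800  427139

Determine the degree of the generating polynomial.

First differences: 9339, 20359, 39077, 68445, 111895, 173339
Second differences: 11020, 18718, 29368, 43450, 61444
Third differences: 7698, 10650, 14082, 17994
Fourth differences: 2952, 3432, 3912
Fifth differences: 480, 480
The fifth differences are constant, so the polynomial has degree 5.

5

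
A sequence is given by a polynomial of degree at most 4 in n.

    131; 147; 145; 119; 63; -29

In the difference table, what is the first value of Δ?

16

D1: 16, -2, -26, -56, -92
D2: -18, -24, -30, -36
D3: -6, -6, -6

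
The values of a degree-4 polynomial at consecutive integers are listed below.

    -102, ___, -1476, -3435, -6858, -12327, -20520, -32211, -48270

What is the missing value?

-495

Using the last 7 terms:
First differences: -1959  -3423  -5469  -8193  -11691  -16059
Second differences: -1464  -2046  -2724  -3498  -4368
Third differences: -582  -678  -774  -870
Fourth differences: -96  -96  -96
Constant fourth difference = -96.
Extend backward: -582 + 96 = -486;  -1464 + 486 = -978;  -1959 + 978 = -981;  -1476 + 981 = -495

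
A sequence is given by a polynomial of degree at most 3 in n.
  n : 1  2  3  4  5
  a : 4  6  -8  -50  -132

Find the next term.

-266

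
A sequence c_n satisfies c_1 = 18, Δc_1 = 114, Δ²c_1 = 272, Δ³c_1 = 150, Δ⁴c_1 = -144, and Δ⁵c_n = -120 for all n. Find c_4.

1326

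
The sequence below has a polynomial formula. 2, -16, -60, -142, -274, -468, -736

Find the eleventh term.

First differences: -18  -44  -82  -132  -194  -268
Second differences: -26  -38  -50  -62  -74
Third differences: -12  -12  -12  -12
The third differences are constant (-12).
-74 − 12 = -86;  -268 − 86 = -354;  -736 − 354 = -1090
-86 − 12 = -98;  -354 − 98 = -452;  -1090 − 452 = -1542
-98 − 12 = -110;  -452 − 110 = -562;  -1542 − 562 = -2104
-110 − 12 = -122;  -562 − 122 = -684;  -2104 − 684 = -2788

-2788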